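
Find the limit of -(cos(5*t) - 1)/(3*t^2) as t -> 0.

25/6

Direct substitution gives 0/0.
Apply L'Hôpital: lim (-5*sin(5*t))/(-6*t), still 0/0.
After 2 applications of L'Hôpital's rule the quotient is (-25*cos(5*t))/(-6); substituting t = 0 gives 25/6.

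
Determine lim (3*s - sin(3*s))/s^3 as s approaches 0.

Direct substitution gives 0/0.
Apply L'Hôpital: lim (3 - 3*cos(3*s))/(3*s^2), still 0/0.
Apply L'Hôpital: lim (9*sin(3*s))/(6*s), still 0/0.
After 3 applications of L'Hôpital's rule the quotient is (27*cos(3*s))/(6); substituting s = 0 gives 9/2.

9/2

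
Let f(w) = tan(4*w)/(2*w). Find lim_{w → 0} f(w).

2

Substitution gives 0/0.
Since tan(u)/u → 1 as u → 0, tan(4w)/(4w) → 1 and the limit is 4/2 = 2.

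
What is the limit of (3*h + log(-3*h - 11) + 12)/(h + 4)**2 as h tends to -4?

Direct substitution gives 0/0.
Apply L'Hôpital: lim (3 - 3/(-3*h - 11))/(2*h + 8), still 0/0.
After 2 applications of L'Hôpital's rule the quotient is (-9/(-3*h - 11)^2)/(2); substituting h = -4 gives -9/2.

-9/2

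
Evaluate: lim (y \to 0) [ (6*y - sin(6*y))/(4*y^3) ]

Direct substitution gives 0/0.
Apply L'Hôpital: lim (6 - 6*cos(6*y))/(12*y^2), still 0/0.
Apply L'Hôpital: lim (36*sin(6*y))/(24*y), still 0/0.
After 3 applications of L'Hôpital's rule the quotient is (216*cos(6*y))/(24); substituting y = 0 gives 9.

9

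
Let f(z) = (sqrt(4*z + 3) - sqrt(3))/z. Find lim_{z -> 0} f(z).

2*√(3)/3

Substitution gives 0/0. Multiply numerator and denominator by the conjugate √(3 + 4z) + √3.
The numerator becomes (3 + 4z) − 3 = 4z, so the expression simplifies to 4/(√(3 + 4z) + √3).
Letting z → 0 gives 4/(2√3) = 2*√(3)/3.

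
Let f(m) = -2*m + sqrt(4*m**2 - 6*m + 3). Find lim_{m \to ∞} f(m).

-3/2

An ∞ − ∞ form. Rationalising with the conjugate, the difference becomes (-6m + 3) / (√(4*m^2 - 6*m + 3) + 2m).
For large m the denominator behaves like 2·2m, so the quotient tends to -6/4 = -3/2.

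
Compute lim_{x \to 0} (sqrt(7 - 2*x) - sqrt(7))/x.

A 0/0 form; rationalise with √(7 - 2x) + √7. This collapses the numerator to -2x, leaving -2/(√(7 - 2x) + √7) → -2/(2√7) = -√(7)/7.

-√(7)/7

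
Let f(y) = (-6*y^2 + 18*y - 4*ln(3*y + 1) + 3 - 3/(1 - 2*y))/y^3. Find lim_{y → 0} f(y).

Substitution gives 0/0; apply L'Hôpital's rule 3 times.
After differentiating numerator and denominator 3 times the quotient is (-216/(3*y + 1)^3 - 144/(2*y - 1)^4)/(6); at y = 0 this is -60.

-60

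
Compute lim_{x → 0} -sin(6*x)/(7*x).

Substitution gives 0/0.
Write it as (6/(-7))·sin(6x)/(6x); since sin(u)/u → 1, the limit is -6/7.

-6/7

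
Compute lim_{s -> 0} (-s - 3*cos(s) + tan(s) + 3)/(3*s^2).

Substitution gives 0/0; apply L'Hôpital's rule 2 times.
After differentiating numerator and denominator 2 times the quotient is (3*cos(s) + 2*tan(s)/cos(s)^2)/(6); at s = 0 this is 1/2.

1/2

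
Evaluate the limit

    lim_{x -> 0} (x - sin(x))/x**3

Direct substitution gives 0/0.
Apply L'Hôpital: lim (1 - cos(x))/(3*x^2), still 0/0.
Apply L'Hôpital: lim (sin(x))/(6*x), still 0/0.
After 3 applications of L'Hôpital's rule the quotient is (cos(x))/(6); substituting x = 0 gives 1/6.

1/6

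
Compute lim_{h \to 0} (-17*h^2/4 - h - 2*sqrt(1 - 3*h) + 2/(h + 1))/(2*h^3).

11/16

Substitution gives 0/0; apply L'Hôpital's rule 3 times.
After differentiating numerator and denominator 3 times the quotient is (-12/(h + 1)^4 + 81/(4*(1 - 3*h)^(5/2)))/(12); at h = 0 this is 11/16.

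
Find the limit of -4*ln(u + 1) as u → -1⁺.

As u → -1⁺, u + 1 → 0⁺ and ln(u + 1) → −∞.
Multiplying by -4 gives ∞.

∞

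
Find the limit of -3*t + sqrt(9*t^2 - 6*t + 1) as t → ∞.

-1

An ∞ − ∞ form. Rationalising with the conjugate, the difference becomes (-6t + 1) / (√(9*t^2 - 6*t + 1) + 3t).
For large t the denominator behaves like 2·3t, so the quotient tends to -6/6 = -1.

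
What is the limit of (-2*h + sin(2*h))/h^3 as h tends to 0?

Direct substitution gives 0/0.
Apply L'Hôpital: lim (2*cos(2*h) - 2)/(3*h^2), still 0/0.
Apply L'Hôpital: lim (-4*sin(2*h))/(6*h), still 0/0.
After 3 applications of L'Hôpital's rule the quotient is (-8*cos(2*h))/(6); substituting h = 0 gives -4/3.

-4/3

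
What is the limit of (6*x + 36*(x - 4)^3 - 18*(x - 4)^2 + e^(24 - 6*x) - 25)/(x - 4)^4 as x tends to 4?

Direct substitution gives 0/0.
Apply L'Hôpital: lim (-36*x + 108*(x - 4)^2 - 6*e^(24 - 6*x) + 150)/(4*(x - 4)^3), still 0/0.
Apply L'Hôpital: lim (216*x + 36*e^(24 - 6*x) - 900)/(12*(x - 4)^2), still 0/0.
Apply L'Hôpital: lim (216 - 216*e^(24 - 6*x))/(24*x - 96), still 0/0.
After 4 applications of L'Hôpital's rule the quotient is (1296*e^(24 - 6*x))/(24); substituting x = 4 gives 54.

54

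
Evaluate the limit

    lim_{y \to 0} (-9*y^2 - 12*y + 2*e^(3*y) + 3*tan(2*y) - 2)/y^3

Substitution gives 0/0; apply L'Hôpital's rule 3 times.
After differentiating numerator and denominator 3 times the quotient is (54*e^(3*y) + 144*tan(2*y)^4 + 192*tan(2*y)^2 + 48)/(6); at y = 0 this is 17.

17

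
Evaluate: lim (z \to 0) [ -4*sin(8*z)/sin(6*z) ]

-16/3

Substitution gives 0/0.
Divide numerator and denominator by z: sin(8z)/z → 8 and sin(6z)/z → 6, so the limit is -4·8/6 = -16/3.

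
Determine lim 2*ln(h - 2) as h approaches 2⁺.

-∞

As h → 2⁺, h - 2 → 0⁺ and ln(h - 2) → −∞.
Multiplying by 2 gives -∞.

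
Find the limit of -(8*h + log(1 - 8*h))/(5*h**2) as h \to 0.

32/5

Direct substitution gives 0/0.
Apply L'Hôpital: lim (8 - 8/(1 - 8*h))/(-10*h), still 0/0.
After 2 applications of L'Hôpital's rule the quotient is (-64/(1 - 8*h)^2)/(-10); substituting h = 0 gives 32/5.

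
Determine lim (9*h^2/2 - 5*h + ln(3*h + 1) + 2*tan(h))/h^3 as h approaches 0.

29/3

Substitution gives 0/0; apply L'Hôpital's rule 3 times.
After differentiating numerator and denominator 3 times the quotient is (12*tan(h)^2/cos(h)^2 + 4/cos(h)^2 + 54/(3*h + 1)^3)/(6); at h = 0 this is 29/3.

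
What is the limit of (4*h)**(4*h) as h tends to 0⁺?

1

Base → 0⁺ and exponent → 0⁺: a 0^0 form.
Take logs: 4h·ln(4h). This is 0·(−∞); rewriting as ln(4h)/(1/(4h)) and applying L'Hôpital gives 0.
Hence the limit is e^0 = 1.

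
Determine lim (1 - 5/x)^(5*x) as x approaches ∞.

e^(-25)

Let L be the limit and take ln: ln L = lim (5x)·ln(1 - 5/x) = lim (5x)·(-5/x + O(1/x²)) = -25.
Hence L = e^(-25).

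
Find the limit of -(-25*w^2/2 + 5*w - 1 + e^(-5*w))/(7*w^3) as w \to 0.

Direct substitution gives 0/0.
Apply L'Hôpital: lim (-25*w + 5 - 5*e^(-5*w))/(-21*w^2), still 0/0.
Apply L'Hôpital: lim (-25 + 25*e^(-5*w))/(-42*w), still 0/0.
After 3 applications of L'Hôpital's rule the quotient is (-125*e^(-5*w))/(-42); substituting w = 0 gives 125/42.

125/42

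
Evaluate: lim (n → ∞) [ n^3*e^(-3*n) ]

0

Write as n^3/e^{3n}, an ∞/∞ form.
Exponential growth dominates any polynomial, so repeated L'Hôpital (or the standard result) gives 0.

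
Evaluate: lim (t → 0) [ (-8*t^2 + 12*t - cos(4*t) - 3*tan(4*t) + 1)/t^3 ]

Substitution gives 0/0 (the numerator vanishes to order 3).
Expand each term to order t^3: the coefficient of t^3 in -3·tan(4t) is -64 and in −cos(4t) is 0.
Lower-order terms cancel with the polynomial part, so the numerator is (-64)·t^3 + o(t^3), and the limit is (-64)/(1) = -64.

-64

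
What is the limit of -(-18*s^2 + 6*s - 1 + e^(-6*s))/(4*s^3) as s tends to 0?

Direct substitution gives 0/0.
Apply L'Hôpital: lim (-36*s + 6 - 6*e^(-6*s))/(-12*s^2), still 0/0.
Apply L'Hôpital: lim (-36 + 36*e^(-6*s))/(-24*s), still 0/0.
After 3 applications of L'Hôpital's rule the quotient is (-216*e^(-6*s))/(-24); substituting s = 0 gives 9.

9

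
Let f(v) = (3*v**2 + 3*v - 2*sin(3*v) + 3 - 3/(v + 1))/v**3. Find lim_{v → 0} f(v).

12

Substitution gives 0/0; apply L'Hôpital's rule 3 times.
After differentiating numerator and denominator 3 times the quotient is (54*cos(3*v) + 18/(v + 1)^4)/(6); at v = 0 this is 12.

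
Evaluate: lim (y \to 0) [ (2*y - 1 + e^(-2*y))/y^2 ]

2

Direct substitution gives 0/0.
Apply L'Hôpital: lim (2 - 2*e^(-2*y))/(2*y), still 0/0.
After 2 applications of L'Hôpital's rule the quotient is (4*e^(-2*y))/(2); substituting y = 0 gives 2.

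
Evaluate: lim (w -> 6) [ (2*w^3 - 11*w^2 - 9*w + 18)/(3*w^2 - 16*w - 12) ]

15/4

Direct substitution gives 0/0, so factor. Both numerator and denominator have (w - 6) as a factor.
After cancelling, the expression reduces to (2*w^2 + w - 3)/(3*w + 2).
Substituting w = 6 gives 15/4.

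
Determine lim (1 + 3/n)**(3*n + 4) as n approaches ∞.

Let L be the limit and take ln: ln L = lim (3n + 4)·ln(1 + 3/n) = lim (3n + 4)·(3/n + O(1/n²)) = 9.
Hence L = e^(9).

e^(9)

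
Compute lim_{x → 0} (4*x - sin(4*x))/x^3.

Direct substitution gives 0/0.
Apply L'Hôpital: lim (4 - 4*cos(4*x))/(3*x^2), still 0/0.
Apply L'Hôpital: lim (16*sin(4*x))/(6*x), still 0/0.
After 3 applications of L'Hôpital's rule the quotient is (64*cos(4*x))/(6); substituting x = 0 gives 32/3.

32/3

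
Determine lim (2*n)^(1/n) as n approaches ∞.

1

Base → ∞ and exponent → 0: an ∞^0 form.
Take logs: (1/n)·ln(2·n^1) = (ln 2 + 1·ln n)/n → 0.
So the limit is e^0 = 1.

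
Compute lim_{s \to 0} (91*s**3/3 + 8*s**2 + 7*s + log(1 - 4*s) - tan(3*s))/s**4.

-64

Substitution gives 0/0; apply L'Hôpital's rule 4 times.
After differentiating numerator and denominator 4 times the quotient is (648*tan(3*s)/cos(3*s)^2 - 1944*tan(3*s)/cos(3*s)^4 - 1536/(4*s - 1)^4)/(24); at s = 0 this is -64.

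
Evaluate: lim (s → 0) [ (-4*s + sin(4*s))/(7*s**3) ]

-32/21

Direct substitution gives 0/0.
Apply L'Hôpital: lim (4*cos(4*s) - 4)/(21*s^2), still 0/0.
Apply L'Hôpital: lim (-16*sin(4*s))/(42*s), still 0/0.
After 3 applications of L'Hôpital's rule the quotient is (-64*cos(4*s))/(42); substituting s = 0 gives -32/21.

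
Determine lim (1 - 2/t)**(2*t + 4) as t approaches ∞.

e^(-4)

The base → 1 and the exponent → ∞: a 1^∞ form.
Take logarithms: (2t + 4)·ln(1 - 2/t). Since ln(1+u) ~ u for small u, this behaves like (2t)·(-2/t) → -4.
So the limit is e^(-4).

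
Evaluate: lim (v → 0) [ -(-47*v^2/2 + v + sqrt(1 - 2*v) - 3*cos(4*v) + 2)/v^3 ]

1/2

Substitution gives 0/0 (the numerator vanishes to order 3).
Expand each term to order v^3: the coefficient of v^3 in -3·cos(4v) is 0 and in √(1 - 2v) is -1/2.
Lower-order terms cancel with the polynomial part, so the numerator is (-1/2)·v^3 + o(v^3), and the limit is (-1/2)/(-1) = 1/2.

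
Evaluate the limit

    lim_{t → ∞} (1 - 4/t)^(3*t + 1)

e^(-12)

Let L be the limit and take ln: ln L = lim (3t + 1)·ln(1 - 4/t) = lim (3t + 1)·(-4/t + O(1/t²)) = -12.
Hence L = e^(-12).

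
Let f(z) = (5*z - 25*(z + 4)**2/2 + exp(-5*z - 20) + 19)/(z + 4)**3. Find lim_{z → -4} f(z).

Direct substitution gives 0/0.
Apply L'Hôpital: lim (-25*z - 5*e^(-5*z - 20) - 95)/(3*(z + 4)^2), still 0/0.
Apply L'Hôpital: lim (25*e^(-5*z - 20) - 25)/(6*z + 24), still 0/0.
After 3 applications of L'Hôpital's rule the quotient is (-125*e^(-5*z - 20))/(6); substituting z = -4 gives -125/6.

-125/6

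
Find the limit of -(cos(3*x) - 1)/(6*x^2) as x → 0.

Direct substitution gives 0/0.
Apply L'Hôpital: lim (-3*sin(3*x))/(-12*x), still 0/0.
After 2 applications of L'Hôpital's rule the quotient is (-9*cos(3*x))/(-12); substituting x = 0 gives 3/4.

3/4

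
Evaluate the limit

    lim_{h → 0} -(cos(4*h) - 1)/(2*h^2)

4

Direct substitution gives 0/0.
Apply L'Hôpital: lim (-4*sin(4*h))/(-4*h), still 0/0.
After 2 applications of L'Hôpital's rule the quotient is (-16*cos(4*h))/(-4); substituting h = 0 gives 4.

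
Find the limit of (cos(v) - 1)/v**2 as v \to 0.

-1/2

Direct substitution gives 0/0.
Apply L'Hôpital: lim (-sin(v))/(2*v), still 0/0.
After 2 applications of L'Hôpital's rule the quotient is (-cos(v))/(2); substituting v = 0 gives -1/2.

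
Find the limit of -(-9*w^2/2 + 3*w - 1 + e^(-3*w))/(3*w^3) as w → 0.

Direct substitution gives 0/0.
Apply L'Hôpital: lim (-9*w + 3 - 3*e^(-3*w))/(-9*w^2), still 0/0.
Apply L'Hôpital: lim (-9 + 9*e^(-3*w))/(-18*w), still 0/0.
After 3 applications of L'Hôpital's rule the quotient is (-27*e^(-3*w))/(-18); substituting w = 0 gives 3/2.

3/2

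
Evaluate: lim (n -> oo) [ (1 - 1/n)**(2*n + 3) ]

e^(-2)

Let L be the limit and take ln: ln L = lim (2n + 3)·ln(1 - 1/n) = lim (2n + 3)·(-1/n + O(1/n²)) = -2.
Hence L = e^(-2).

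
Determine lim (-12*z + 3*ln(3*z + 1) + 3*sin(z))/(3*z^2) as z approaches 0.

Substitution gives 0/0 (the numerator vanishes to order 2).
Expand each term to order z^2: the coefficient of z^2 in 3·sin(z) is 0 and in 3·ln(1 + 3z) is -27/2.
Lower-order terms cancel with the polynomial part, so the numerator is (-27/2)·z^2 + o(z^2), and the limit is (-27/2)/(3) = -9/2.

-9/2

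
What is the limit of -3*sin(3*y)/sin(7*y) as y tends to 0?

Substitution gives 0/0.
Divide numerator and denominator by y: sin(3y)/y → 3 and sin(7y)/y → 7, so the limit is -3·3/7 = -9/7.

-9/7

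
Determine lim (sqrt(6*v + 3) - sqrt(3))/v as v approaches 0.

√(3)

A 0/0 form; rationalise with √(3 + 6v) + √3. This collapses the numerator to 6v, leaving 6/(√(3 + 6v) + √3) → 6/(2√3) = √(3).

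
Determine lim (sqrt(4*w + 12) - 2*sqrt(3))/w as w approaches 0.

√(3)/3

A 0/0 form; rationalise with √(12 + 4w) + √12. This collapses the numerator to 4w, leaving 4/(√(12 + 4w) + √12) → 4/(2√12) = √(3)/3.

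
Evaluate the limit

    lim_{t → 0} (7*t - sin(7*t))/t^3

Direct substitution gives 0/0.
Apply L'Hôpital: lim (7 - 7*cos(7*t))/(3*t^2), still 0/0.
Apply L'Hôpital: lim (49*sin(7*t))/(6*t), still 0/0.
After 3 applications of L'Hôpital's rule the quotient is (343*cos(7*t))/(6); substituting t = 0 gives 343/6.

343/6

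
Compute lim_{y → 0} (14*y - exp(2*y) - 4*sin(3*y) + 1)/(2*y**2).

Substitution gives 0/0; apply L'Hôpital's rule 2 times.
After differentiating numerator and denominator 2 times the quotient is (-4*e^(2*y) + 36*sin(3*y))/(4); at y = 0 this is -1.

-1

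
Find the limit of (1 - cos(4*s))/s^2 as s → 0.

8

Substitution gives 0/0.
Use (1 − cos u)/u² → 1/2 with u = 4s: the limit is 4²/(2·1) = 8.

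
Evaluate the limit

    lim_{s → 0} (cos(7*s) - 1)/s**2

-49/2

Direct substitution gives 0/0.
Apply L'Hôpital: lim (-7*sin(7*s))/(2*s), still 0/0.
After 2 applications of L'Hôpital's rule the quotient is (-49*cos(7*s))/(2); substituting s = 0 gives -49/2.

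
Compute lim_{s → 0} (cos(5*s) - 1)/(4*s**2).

Direct substitution gives 0/0.
Apply L'Hôpital: lim (-5*sin(5*s))/(8*s), still 0/0.
After 2 applications of L'Hôpital's rule the quotient is (-25*cos(5*s))/(8); substituting s = 0 gives -25/8.

-25/8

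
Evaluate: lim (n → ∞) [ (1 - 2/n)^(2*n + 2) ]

e^(-4)

Let L be the limit and take ln: ln L = lim (2n + 2)·ln(1 - 2/n) = lim (2n + 2)·(-2/n + O(1/n²)) = -4.
Hence L = e^(-4).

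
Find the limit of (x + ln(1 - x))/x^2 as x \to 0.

-1/2

Direct substitution gives 0/0.
Apply L'Hôpital: lim (1 - 1/(1 - x))/(2*x), still 0/0.
After 2 applications of L'Hôpital's rule the quotient is (-1/(1 - x)^2)/(2); substituting x = 0 gives -1/2.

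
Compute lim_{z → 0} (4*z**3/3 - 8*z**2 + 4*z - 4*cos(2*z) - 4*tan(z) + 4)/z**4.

Substitution gives 0/0 (the numerator vanishes to order 4).
Expand each term to order z^4: the coefficient of z^4 in -4·cos(2z) is -8/3 and in -4·tan(z) is 0.
Lower-order terms cancel with the polynomial part, so the numerator is (-8/3)·z^4 + o(z^4), and the limit is (-8/3)/(1) = -8/3.

-8/3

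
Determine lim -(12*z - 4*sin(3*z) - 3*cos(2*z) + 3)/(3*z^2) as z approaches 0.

-2

Substitution gives 0/0 (the numerator vanishes to order 2).
Expand each term to order z^2: the coefficient of z^2 in -4·sin(3z) is 0 and in -3·cos(2z) is 6.
Lower-order terms cancel with the polynomial part, so the numerator is (6)·z^2 + o(z^2), and the limit is (6)/(-3) = -2.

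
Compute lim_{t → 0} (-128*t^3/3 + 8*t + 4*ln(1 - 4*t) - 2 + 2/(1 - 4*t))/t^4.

Substitution gives 0/0; apply L'Hôpital's rule 4 times.
After differentiating numerator and denominator 4 times the quotient is (6144*(-4*t - 1)/(4*t - 1)^5)/(24); at t = 0 this is 256.

256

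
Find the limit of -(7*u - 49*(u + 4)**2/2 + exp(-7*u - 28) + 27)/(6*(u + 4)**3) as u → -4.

Direct substitution gives 0/0.
Apply L'Hôpital: lim (-49*u - 7*e^(-7*u - 28) - 189)/(-18*(u + 4)^2), still 0/0.
Apply L'Hôpital: lim (49*e^(-7*u - 28) - 49)/(-36*u - 144), still 0/0.
After 3 applications of L'Hôpital's rule the quotient is (-343*e^(-7*u - 28))/(-36); substituting u = -4 gives 343/36.

343/36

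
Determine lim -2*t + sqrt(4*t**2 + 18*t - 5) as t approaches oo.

9/2

This has the form ∞ − ∞. Multiply and divide by the conjugate √(4*t^2 + 18*t - 5) + 2t.
That gives (18t - 5) / (√(4*t^2 + 18*t - 5) + 2t).
Divide numerator and denominator by t: the limit is 18/(2·2) = 9/2.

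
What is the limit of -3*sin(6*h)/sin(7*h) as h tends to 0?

Substitution gives 0/0.
Divide numerator and denominator by h: sin(6h)/h → 6 and sin(7h)/h → 7, so the limit is -3·6/7 = -18/7.

-18/7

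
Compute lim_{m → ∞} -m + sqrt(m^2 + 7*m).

This has the form ∞ − ∞. Multiply and divide by the conjugate √(m^2 + 7*m) + m.
That gives (7m) / (√(m^2 + 7*m) + m).
Divide numerator and denominator by m: the limit is 7/(2·1) = 7/2.

7/2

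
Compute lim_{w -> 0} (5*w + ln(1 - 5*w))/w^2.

-25/2

Direct substitution gives 0/0.
Apply L'Hôpital: lim (5 - 5/(1 - 5*w))/(2*w), still 0/0.
After 2 applications of L'Hôpital's rule the quotient is (-25/(1 - 5*w)^2)/(2); substituting w = 0 gives -25/2.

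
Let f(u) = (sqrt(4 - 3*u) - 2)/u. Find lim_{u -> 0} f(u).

-3/4

A 0/0 form; rationalise with √(4 - 3u) + √4. This collapses the numerator to -3u, leaving -3/(√(4 - 3u) + √4) → -3/(2√4) = -3/4.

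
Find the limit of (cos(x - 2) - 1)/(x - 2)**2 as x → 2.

-1/2

Direct substitution gives 0/0.
Apply L'Hôpital: lim (-sin(x - 2))/(2*x - 4), still 0/0.
After 2 applications of L'Hôpital's rule the quotient is (-cos(x - 2))/(2); substituting x = 2 gives -1/2.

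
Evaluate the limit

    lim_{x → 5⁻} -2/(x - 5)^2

-∞

As x → 5⁻, (x - 5) → 0⁻, so (x - 5)^2 → 0⁺ and -2/(x - 5)^2 → -∞.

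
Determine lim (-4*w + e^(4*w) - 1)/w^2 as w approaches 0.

8

Direct substitution gives 0/0.
Apply L'Hôpital: lim (4*e^(4*w) - 4)/(2*w), still 0/0.
After 2 applications of L'Hôpital's rule the quotient is (16*e^(4*w))/(2); substituting w = 0 gives 8.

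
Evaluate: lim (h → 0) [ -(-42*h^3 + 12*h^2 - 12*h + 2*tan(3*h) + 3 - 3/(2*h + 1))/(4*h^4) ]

Substitution gives 0/0 (the numerator vanishes to order 4).
Expand each term to order h^4: the coefficient of h^4 in -3·1/(1 + 2h) is -48 and in 2·tan(3h) is 0.
Lower-order terms cancel with the polynomial part, so the numerator is (-48)·h^4 + o(h^4), and the limit is (-48)/(-4) = 12.

12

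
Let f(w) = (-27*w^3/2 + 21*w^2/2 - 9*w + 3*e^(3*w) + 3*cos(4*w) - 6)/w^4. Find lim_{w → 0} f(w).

337/8

Substitution gives 0/0 (the numerator vanishes to order 4).
Expand each term to order w^4: the coefficient of w^4 in 3·e^(3w) is 81/8 and in 3·cos(4w) is 32.
Lower-order terms cancel with the polynomial part, so the numerator is (337/8)·w^4 + o(w^4), and the limit is (337/8)/(1) = 337/8.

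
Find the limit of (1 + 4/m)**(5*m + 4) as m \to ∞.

Let L be the limit and take ln: ln L = lim (5m + 4)·ln(1 + 4/m) = lim (5m + 4)·(4/m + O(1/m²)) = 20.
Hence L = e^(20).

e^(20)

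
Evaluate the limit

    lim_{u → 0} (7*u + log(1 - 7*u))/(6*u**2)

Direct substitution gives 0/0.
Apply L'Hôpital: lim (7 - 7/(1 - 7*u))/(12*u), still 0/0.
After 2 applications of L'Hôpital's rule the quotient is (-49/(1 - 7*u)^2)/(12); substituting u = 0 gives -49/12.

-49/12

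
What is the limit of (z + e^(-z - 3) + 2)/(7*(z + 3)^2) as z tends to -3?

Direct substitution gives 0/0.
Apply L'Hôpital: lim (1 - e^(-z - 3))/(14*z + 42), still 0/0.
After 2 applications of L'Hôpital's rule the quotient is (e^(-z - 3))/(14); substituting z = -3 gives 1/14.

1/14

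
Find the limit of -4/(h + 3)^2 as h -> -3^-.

-∞

As h → -3⁻, (h + 3) → 0⁻, so (h + 3)^2 → 0⁺ and -4/(h + 3)^2 → -∞.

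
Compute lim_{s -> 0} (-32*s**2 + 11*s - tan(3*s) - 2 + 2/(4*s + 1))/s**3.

-137

Substitution gives 0/0; apply L'Hôpital's rule 3 times.
After differentiating numerator and denominator 3 times the quotient is (6*(36*(4*s + 1)^4*(cos(6*s) - 2)/(cos(6*s) + 1)^2 - 128)/(4*s + 1)^4)/(6); at s = 0 this is -137.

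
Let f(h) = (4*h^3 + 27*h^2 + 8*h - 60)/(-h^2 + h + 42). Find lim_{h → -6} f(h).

116/13

Direct substitution gives 0/0, so factor. Both numerator and denominator have (h + 6) as a factor.
After cancelling, the expression reduces to (4*h^2 + 3*h - 10)/(7 - h).
Substituting h = -6 gives 116/13.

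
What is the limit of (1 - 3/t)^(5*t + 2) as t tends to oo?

e^(-15)

Let L be the limit and take ln: ln L = lim (5t + 2)·ln(1 - 3/t) = lim (5t + 2)·(-3/t + O(1/t²)) = -15.
Hence L = e^(-15).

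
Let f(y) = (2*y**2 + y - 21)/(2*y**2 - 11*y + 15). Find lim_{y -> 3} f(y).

At y = 3 both the top and bottom vanish — a removable singularity. Factoring out (y - 3) from each leaves (2*y + 7)/(2*y - 5), which at y = 3 equals 13.

13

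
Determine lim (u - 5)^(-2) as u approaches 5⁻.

∞

As u → 5⁻, (u - 5) → 0⁻, so (u - 5)^2 → 0⁺ and 1/(u - 5)^2 → ∞.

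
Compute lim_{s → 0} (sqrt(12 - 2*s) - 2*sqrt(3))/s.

-√(3)/6

A 0/0 form; rationalise with √(12 - 2s) + √12. This collapses the numerator to -2s, leaving -2/(√(12 - 2s) + √12) → -2/(2√12) = -√(3)/6.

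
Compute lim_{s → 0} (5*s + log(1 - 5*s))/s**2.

-25/2

Direct substitution gives 0/0.
Apply L'Hôpital: lim (5 - 5/(1 - 5*s))/(2*s), still 0/0.
After 2 applications of L'Hôpital's rule the quotient is (-25/(1 - 5*s)^2)/(2); substituting s = 0 gives -25/2.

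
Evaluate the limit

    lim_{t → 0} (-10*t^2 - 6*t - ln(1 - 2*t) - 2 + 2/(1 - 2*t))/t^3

Substitution gives 0/0 (the numerator vanishes to order 3).
Expand each term to order t^3: the coefficient of t^3 in −ln(1 - 2t) is 8/3 and in 2·1/(1 - 2t) is 16.
Lower-order terms cancel with the polynomial part, so the numerator is (56/3)·t^3 + o(t^3), and the limit is (56/3)/(1) = 56/3.

56/3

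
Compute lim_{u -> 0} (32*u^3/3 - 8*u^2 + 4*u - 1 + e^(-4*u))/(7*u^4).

Direct substitution gives 0/0.
Apply L'Hôpital: lim (32*u^2 - 16*u + 4 - 4*e^(-4*u))/(28*u^3), still 0/0.
Apply L'Hôpital: lim (64*u - 16 + 16*e^(-4*u))/(84*u^2), still 0/0.
Apply L'Hôpital: lim (64 - 64*e^(-4*u))/(168*u), still 0/0.
After 4 applications of L'Hôpital's rule the quotient is (256*e^(-4*u))/(168); substituting u = 0 gives 32/21.

32/21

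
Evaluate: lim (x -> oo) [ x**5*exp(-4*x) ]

Write as x^5/e^{4x}, an ∞/∞ form.
Exponential growth dominates any polynomial, so repeated L'Hôpital (or the standard result) gives 0.

0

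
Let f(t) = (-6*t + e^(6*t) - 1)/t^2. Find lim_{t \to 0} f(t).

Direct substitution gives 0/0.
Apply L'Hôpital: lim (6*e^(6*t) - 6)/(2*t), still 0/0.
After 2 applications of L'Hôpital's rule the quotient is (36*e^(6*t))/(2); substituting t = 0 gives 18.

18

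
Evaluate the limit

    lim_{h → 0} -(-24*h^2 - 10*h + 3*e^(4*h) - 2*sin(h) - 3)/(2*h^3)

-97/6

Substitution gives 0/0; apply L'Hôpital's rule 3 times.
After differentiating numerator and denominator 3 times the quotient is (192*e^(4*h) + 2*cos(h))/(-12); at h = 0 this is -97/6.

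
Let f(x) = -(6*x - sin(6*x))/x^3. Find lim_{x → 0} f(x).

Direct substitution gives 0/0.
Apply L'Hôpital: lim (6 - 6*cos(6*x))/(-3*x^2), still 0/0.
Apply L'Hôpital: lim (36*sin(6*x))/(-6*x), still 0/0.
After 3 applications of L'Hôpital's rule the quotient is (216*cos(6*x))/(-6); substituting x = 0 gives -36.

-36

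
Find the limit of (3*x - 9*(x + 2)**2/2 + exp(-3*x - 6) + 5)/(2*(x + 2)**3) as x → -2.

Direct substitution gives 0/0.
Apply L'Hôpital: lim (-9*x - 3*e^(-3*x - 6) - 15)/(6*(x + 2)^2), still 0/0.
Apply L'Hôpital: lim (9*e^(-3*x - 6) - 9)/(12*x + 24), still 0/0.
After 3 applications of L'Hôpital's rule the quotient is (-27*e^(-3*x - 6))/(12); substituting x = -2 gives -9/4.

-9/4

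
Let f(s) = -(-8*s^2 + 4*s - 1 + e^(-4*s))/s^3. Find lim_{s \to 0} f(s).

32/3

Direct substitution gives 0/0.
Apply L'Hôpital: lim (-16*s + 4 - 4*e^(-4*s))/(-3*s^2), still 0/0.
Apply L'Hôpital: lim (-16 + 16*e^(-4*s))/(-6*s), still 0/0.
After 3 applications of L'Hôpital's rule the quotient is (-64*e^(-4*s))/(-6); substituting s = 0 gives 32/3.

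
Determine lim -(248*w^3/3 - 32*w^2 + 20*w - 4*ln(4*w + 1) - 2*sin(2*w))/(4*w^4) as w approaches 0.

Substitution gives 0/0 (the numerator vanishes to order 4).
Expand each term to order w^4: the coefficient of w^4 in -4·ln(1 + 4w) is 256 and in -2·sin(2w) is 0.
Lower-order terms cancel with the polynomial part, so the numerator is (256)·w^4 + o(w^4), and the limit is (256)/(-4) = -64.

-64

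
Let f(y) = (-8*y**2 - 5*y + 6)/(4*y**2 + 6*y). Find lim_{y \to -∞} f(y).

Numerator and denominator both have degree 2.
Dividing every term by y^2, all lower-order terms vanish and the limit is the ratio of leading coefficients, -8/(4) = -2.

-2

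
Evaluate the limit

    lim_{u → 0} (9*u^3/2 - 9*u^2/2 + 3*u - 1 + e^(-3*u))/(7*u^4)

27/56

Direct substitution gives 0/0.
Apply L'Hôpital: lim (27*u^2/2 - 9*u + 3 - 3*e^(-3*u))/(28*u^3), still 0/0.
Apply L'Hôpital: lim (27*u - 9 + 9*e^(-3*u))/(84*u^2), still 0/0.
Apply L'Hôpital: lim (27 - 27*e^(-3*u))/(168*u), still 0/0.
After 4 applications of L'Hôpital's rule the quotient is (81*e^(-3*u))/(168); substituting u = 0 gives 27/56.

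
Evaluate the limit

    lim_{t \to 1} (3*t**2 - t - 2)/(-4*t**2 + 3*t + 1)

-1

Since t = 1 makes numerator and denominator zero, (t - 1) divides both.
Cancelling it gives (3*t + 2)/(-4*t - 1); now plug in t = 1 to get -1.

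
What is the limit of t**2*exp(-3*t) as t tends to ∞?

0

Write as t^2/e^{3t}, an ∞/∞ form.
Exponential growth dominates any polynomial, so repeated L'Hôpital (or the standard result) gives 0.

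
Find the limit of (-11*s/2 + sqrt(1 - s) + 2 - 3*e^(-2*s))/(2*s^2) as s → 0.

-49/16

Substitution gives 0/0 (the numerator vanishes to order 2).
Expand each term to order s^2: the coefficient of s^2 in √(1 - s) is -1/8 and in -3·e^(-2s) is -6.
Lower-order terms cancel with the polynomial part, so the numerator is (-49/8)·s^2 + o(s^2), and the limit is (-49/8)/(2) = -49/16.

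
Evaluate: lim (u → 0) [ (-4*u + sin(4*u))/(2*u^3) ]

Direct substitution gives 0/0.
Apply L'Hôpital: lim (4*cos(4*u) - 4)/(6*u^2), still 0/0.
Apply L'Hôpital: lim (-16*sin(4*u))/(12*u), still 0/0.
After 3 applications of L'Hôpital's rule the quotient is (-64*cos(4*u))/(12); substituting u = 0 gives -16/3.

-16/3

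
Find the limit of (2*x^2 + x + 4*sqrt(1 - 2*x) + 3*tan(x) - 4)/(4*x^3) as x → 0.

Substitution gives 0/0 (the numerator vanishes to order 3).
Expand each term to order x^3: the coefficient of x^3 in 4·√(1 - 2x) is -2 and in 3·tan(x) is 1.
Lower-order terms cancel with the polynomial part, so the numerator is (-1)·x^3 + o(x^3), and the limit is (-1)/(4) = -1/4.

-1/4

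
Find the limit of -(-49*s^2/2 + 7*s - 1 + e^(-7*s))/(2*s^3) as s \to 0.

Direct substitution gives 0/0.
Apply L'Hôpital: lim (-49*s + 7 - 7*e^(-7*s))/(-6*s^2), still 0/0.
Apply L'Hôpital: lim (-49 + 49*e^(-7*s))/(-12*s), still 0/0.
After 3 applications of L'Hôpital's rule the quotient is (-343*e^(-7*s))/(-12); substituting s = 0 gives 343/12.

343/12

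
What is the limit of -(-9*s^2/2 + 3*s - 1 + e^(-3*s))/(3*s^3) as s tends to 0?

3/2

Direct substitution gives 0/0.
Apply L'Hôpital: lim (-9*s + 3 - 3*e^(-3*s))/(-9*s^2), still 0/0.
Apply L'Hôpital: lim (-9 + 9*e^(-3*s))/(-18*s), still 0/0.
After 3 applications of L'Hôpital's rule the quotient is (-27*e^(-3*s))/(-18); substituting s = 0 gives 3/2.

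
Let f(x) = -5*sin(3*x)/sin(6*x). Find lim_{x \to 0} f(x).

Substitution gives 0/0.
Divide numerator and denominator by x: sin(3x)/x → 3 and sin(6x)/x → 6, so the limit is -5·3/6 = -5/2.

-5/2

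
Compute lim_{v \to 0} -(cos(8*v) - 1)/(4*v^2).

8

Direct substitution gives 0/0.
Apply L'Hôpital: lim (-8*sin(8*v))/(-8*v), still 0/0.
After 2 applications of L'Hôpital's rule the quotient is (-64*cos(8*v))/(-8); substituting v = 0 gives 8.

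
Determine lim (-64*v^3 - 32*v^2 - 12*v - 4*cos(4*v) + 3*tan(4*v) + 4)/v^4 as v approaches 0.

Substitution gives 0/0 (the numerator vanishes to order 4).
Expand each term to order v^4: the coefficient of v^4 in 3·tan(4v) is 0 and in -4·cos(4v) is -128/3.
Lower-order terms cancel with the polynomial part, so the numerator is (-128/3)·v^4 + o(v^4), and the limit is (-128/3)/(1) = -128/3.

-128/3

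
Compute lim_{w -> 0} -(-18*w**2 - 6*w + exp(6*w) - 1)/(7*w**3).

-36/7

Direct substitution gives 0/0.
Apply L'Hôpital: lim (-36*w + 6*e^(6*w) - 6)/(-21*w^2), still 0/0.
Apply L'Hôpital: lim (36*e^(6*w) - 36)/(-42*w), still 0/0.
After 3 applications of L'Hôpital's rule the quotient is (216*e^(6*w))/(-42); substituting w = 0 gives -36/7.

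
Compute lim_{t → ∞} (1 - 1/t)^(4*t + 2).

e^(-4)

Write it as [(1 - 1/t)^t]^(4) · (1 - 1/t)^(2). The bracketed term tends to e^(-1) and the second factor to 1, so the limit is e^(-4).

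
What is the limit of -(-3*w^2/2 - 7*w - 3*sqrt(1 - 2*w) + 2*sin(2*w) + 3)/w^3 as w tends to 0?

Substitution gives 0/0; apply L'Hôpital's rule 3 times.
After differentiating numerator and denominator 3 times the quotient is (-16*cos(2*w) + 9/(1 - 2*w)^(5/2))/(-6); at w = 0 this is 7/6.

7/6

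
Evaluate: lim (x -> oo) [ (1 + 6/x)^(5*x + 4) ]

Let L be the limit and take ln: ln L = lim (5x + 4)·ln(1 + 6/x) = lim (5x + 4)·(6/x + O(1/x²)) = 30.
Hence L = e^(30).

e^(30)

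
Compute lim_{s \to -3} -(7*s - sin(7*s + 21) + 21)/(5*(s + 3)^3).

Direct substitution gives 0/0.
Apply L'Hôpital: lim (7 - 7*cos(7*s + 21))/(-15*(s + 3)^2), still 0/0.
Apply L'Hôpital: lim (49*sin(7*s + 21))/(-30*s - 90), still 0/0.
After 3 applications of L'Hôpital's rule the quotient is (343*cos(7*s + 21))/(-30); substituting s = -3 gives -343/30.

-343/30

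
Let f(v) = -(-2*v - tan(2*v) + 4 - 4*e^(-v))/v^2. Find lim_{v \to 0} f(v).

Substitution gives 0/0 (the numerator vanishes to order 2).
Expand each term to order v^2: the coefficient of v^2 in -4·e^(-v) is -2 and in −tan(2v) is 0.
Lower-order terms cancel with the polynomial part, so the numerator is (-2)·v^2 + o(v^2), and the limit is (-2)/(-1) = 2.

2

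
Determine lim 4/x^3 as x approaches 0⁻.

-∞

As x → 0⁻, (x) → 0⁻, so (x)^3 → 0⁻ and 4/(x)^3 → -∞.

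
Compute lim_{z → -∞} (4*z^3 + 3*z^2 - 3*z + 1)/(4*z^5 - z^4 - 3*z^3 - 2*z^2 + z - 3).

The denominator has degree 5 and the numerator degree 3. Dividing numerator and denominator by z^5 sends every term to 0 except the leading denominator term, so the limit is 0.

0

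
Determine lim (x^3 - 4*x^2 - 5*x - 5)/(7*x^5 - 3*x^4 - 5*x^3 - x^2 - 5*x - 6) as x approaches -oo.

The denominator has degree 5 and the numerator degree 3. Dividing numerator and denominator by x^5 sends every term to 0 except the leading denominator term, so the limit is 0.

0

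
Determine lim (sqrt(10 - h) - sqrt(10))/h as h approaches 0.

A 0/0 form; rationalise with √(10 - h) + √10. This collapses the numerator to -h, leaving -1/(√(10 - h) + √10) → -1/(2√10) = -√(10)/20.

-√(10)/20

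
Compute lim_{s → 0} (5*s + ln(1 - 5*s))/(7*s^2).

-25/14

Direct substitution gives 0/0.
Apply L'Hôpital: lim (5 - 5/(1 - 5*s))/(14*s), still 0/0.
After 2 applications of L'Hôpital's rule the quotient is (-25/(1 - 5*s)^2)/(14); substituting s = 0 gives -25/14.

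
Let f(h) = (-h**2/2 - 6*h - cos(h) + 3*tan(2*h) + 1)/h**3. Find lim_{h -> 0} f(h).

8

Substitution gives 0/0 (the numerator vanishes to order 3).
Expand each term to order h^3: the coefficient of h^3 in −cos(h) is 0 and in 3·tan(2h) is 8.
Lower-order terms cancel with the polynomial part, so the numerator is (8)·h^3 + o(h^3), and the limit is (8)/(1) = 8.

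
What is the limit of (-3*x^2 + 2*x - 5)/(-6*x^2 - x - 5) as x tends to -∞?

1/2

Numerator and denominator both have degree 2.
Dividing every term by x^2, all lower-order terms vanish and the limit is the ratio of leading coefficients, -3/(-6) = 1/2.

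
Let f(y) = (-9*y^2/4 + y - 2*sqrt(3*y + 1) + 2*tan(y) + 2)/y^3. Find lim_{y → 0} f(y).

-65/24

Substitution gives 0/0; apply L'Hôpital's rule 3 times.
After differentiating numerator and denominator 3 times the quotient is (12*tan(y)^2/cos(y)^2 + 4/cos(y)^2 - 81/(4*(3*y + 1)^(5/2)))/(6); at y = 0 this is -65/24.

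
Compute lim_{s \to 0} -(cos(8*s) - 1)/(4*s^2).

8

Direct substitution gives 0/0.
Apply L'Hôpital: lim (-8*sin(8*s))/(-8*s), still 0/0.
After 2 applications of L'Hôpital's rule the quotient is (-64*cos(8*s))/(-8); substituting s = 0 gives 8.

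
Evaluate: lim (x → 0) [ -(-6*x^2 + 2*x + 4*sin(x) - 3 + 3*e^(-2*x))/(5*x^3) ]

14/15

Substitution gives 0/0 (the numerator vanishes to order 3).
Expand each term to order x^3: the coefficient of x^3 in 3·e^(-2x) is -4 and in 4·sin(x) is -2/3.
Lower-order terms cancel with the polynomial part, so the numerator is (-14/3)·x^3 + o(x^3), and the limit is (-14/3)/(-5) = 14/15.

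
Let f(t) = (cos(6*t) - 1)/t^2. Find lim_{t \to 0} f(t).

-18

Direct substitution gives 0/0.
Apply L'Hôpital: lim (-6*sin(6*t))/(2*t), still 0/0.
After 2 applications of L'Hôpital's rule the quotient is (-36*cos(6*t))/(2); substituting t = 0 gives -18.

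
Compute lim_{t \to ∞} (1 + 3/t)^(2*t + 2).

Let L be the limit and take ln: ln L = lim (2t + 2)·ln(1 + 3/t) = lim (2t + 2)·(3/t + O(1/t²)) = 6.
Hence L = e^(6).

e^(6)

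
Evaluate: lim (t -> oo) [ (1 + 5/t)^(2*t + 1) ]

The base → 1 and the exponent → ∞: a 1^∞ form.
Take logarithms: (2t + 1)·ln(1 + 5/t). Since ln(1+u) ~ u for small u, this behaves like (2t)·(5/t) → 10.
So the limit is e^(10).

e^(10)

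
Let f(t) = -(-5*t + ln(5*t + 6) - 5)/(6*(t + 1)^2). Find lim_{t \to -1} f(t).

25/12

Direct substitution gives 0/0.
Apply L'Hôpital: lim (-5 + 5/(5*t + 6))/(-12*t - 12), still 0/0.
After 2 applications of L'Hôpital's rule the quotient is (-25/(5*t + 6)^2)/(-12); substituting t = -1 gives 25/12.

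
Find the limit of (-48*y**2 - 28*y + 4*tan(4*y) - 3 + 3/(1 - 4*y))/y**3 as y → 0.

832/3

Substitution gives 0/0 (the numerator vanishes to order 3).
Expand each term to order y^3: the coefficient of y^3 in 4·tan(4y) is 256/3 and in 3·1/(1 - 4y) is 192.
Lower-order terms cancel with the polynomial part, so the numerator is (832/3)·y^3 + o(y^3), and the limit is (832/3)/(1) = 832/3.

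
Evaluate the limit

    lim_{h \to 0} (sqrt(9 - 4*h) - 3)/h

A 0/0 form; rationalise with √(9 - 4h) + √9. This collapses the numerator to -4h, leaving -4/(√(9 - 4h) + √9) → -4/(2√9) = -2/3.

-2/3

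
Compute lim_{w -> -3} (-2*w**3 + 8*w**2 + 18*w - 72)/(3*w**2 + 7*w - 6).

At w = -3 both the top and bottom vanish — a removable singularity. Factoring out (w + 3) from each leaves (-2*w^2 + 14*w - 24)/(3*w - 2), which at w = -3 equals 84/11.

84/11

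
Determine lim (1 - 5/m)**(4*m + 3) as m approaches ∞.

Let L be the limit and take ln: ln L = lim (4m + 3)·ln(1 - 5/m) = lim (4m + 3)·(-5/m + O(1/m²)) = -20.
Hence L = e^(-20).

e^(-20)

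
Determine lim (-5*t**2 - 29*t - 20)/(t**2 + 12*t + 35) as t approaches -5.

Since t = -5 makes numerator and denominator zero, (t + 5) divides both.
Cancelling it gives (-5*t - 4)/(t + 7); now plug in t = -5 to get 21/2.

21/2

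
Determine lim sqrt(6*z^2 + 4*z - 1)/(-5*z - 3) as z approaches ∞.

-√(6)/5

For large |z|, √(6*z^2 + 4*z - 1) ≈ √6·|z| and the denominator ≈ -5z.
Since z → +∞, |z| = z, giving √6/(-5) = -√(6)/5.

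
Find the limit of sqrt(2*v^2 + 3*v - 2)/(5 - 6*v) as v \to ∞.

For large |v|, √(2*v^2 + 3*v - 2) ≈ √2·|v| and the denominator ≈ -6v.
Since v → +∞, |v| = v, giving √2/(-6) = -√(2)/6.

-√(2)/6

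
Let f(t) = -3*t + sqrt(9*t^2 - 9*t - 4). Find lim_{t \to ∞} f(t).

An ∞ − ∞ form. Rationalising with the conjugate, the difference becomes (-9t - 4) / (√(9*t^2 - 9*t - 4) + 3t).
For large t the denominator behaves like 2·3t, so the quotient tends to -9/6 = -3/2.

-3/2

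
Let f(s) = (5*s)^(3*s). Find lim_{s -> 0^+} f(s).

Base → 0⁺ and exponent → 0⁺: a 0^0 form.
Take logs: 3s·ln(5s). This is 0·(−∞); rewriting as ln(5s)/(1/(3s)) and applying L'Hôpital gives 0.
Hence the limit is e^0 = 1.

1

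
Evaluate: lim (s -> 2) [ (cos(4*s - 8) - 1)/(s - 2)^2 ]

-8

Direct substitution gives 0/0.
Apply L'Hôpital: lim (-4*sin(4*s - 8))/(2*s - 4), still 0/0.
After 2 applications of L'Hôpital's rule the quotient is (-16*cos(4*s - 8))/(2); substituting s = 2 gives -8.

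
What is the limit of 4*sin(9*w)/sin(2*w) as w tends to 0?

Substitution gives 0/0.
Divide numerator and denominator by w: sin(9w)/w → 9 and sin(2w)/w → 2, so the limit is 4·9/2 = 18.

18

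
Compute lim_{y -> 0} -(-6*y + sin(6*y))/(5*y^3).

36/5

Direct substitution gives 0/0.
Apply L'Hôpital: lim (6*cos(6*y) - 6)/(-15*y^2), still 0/0.
Apply L'Hôpital: lim (-36*sin(6*y))/(-30*y), still 0/0.
After 3 applications of L'Hôpital's rule the quotient is (-216*cos(6*y))/(-30); substituting y = 0 gives 36/5.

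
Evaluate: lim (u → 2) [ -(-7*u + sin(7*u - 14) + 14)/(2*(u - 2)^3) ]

Direct substitution gives 0/0.
Apply L'Hôpital: lim (7*cos(7*u - 14) - 7)/(-6*(u - 2)^2), still 0/0.
Apply L'Hôpital: lim (-49*sin(7*u - 14))/(24 - 12*u), still 0/0.
After 3 applications of L'Hôpital's rule the quotient is (-343*cos(7*u - 14))/(-12); substituting u = 2 gives 343/12.

343/12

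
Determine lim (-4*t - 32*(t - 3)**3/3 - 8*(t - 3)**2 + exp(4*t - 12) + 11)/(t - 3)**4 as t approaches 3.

Direct substitution gives 0/0.
Apply L'Hôpital: lim (-16*t - 32*(t - 3)^2 + 4*e^(4*t - 12) + 44)/(4*(t - 3)^3), still 0/0.
Apply L'Hôpital: lim (-64*t + 16*e^(4*t - 12) + 176)/(12*(t - 3)^2), still 0/0.
Apply L'Hôpital: lim (64*e^(4*t - 12) - 64)/(24*t - 72), still 0/0.
After 4 applications of L'Hôpital's rule the quotient is (256*e^(4*t - 12))/(24); substituting t = 3 gives 32/3.

32/3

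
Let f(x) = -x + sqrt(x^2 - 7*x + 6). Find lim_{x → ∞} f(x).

-7/2

An ∞ − ∞ form. Rationalising with the conjugate, the difference becomes (-7x + 6) / (√(x^2 - 7*x + 6) + x).
For large x the denominator behaves like 2·x, so the quotient tends to -7/2 = -7/2.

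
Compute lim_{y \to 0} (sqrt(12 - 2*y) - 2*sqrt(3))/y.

-√(3)/6

Substitution gives 0/0. Multiply numerator and denominator by the conjugate √(12 - 2y) + √12.
The numerator becomes (12 - 2y) − 12 = -2y, so the expression simplifies to -2/(√(12 - 2y) + √12).
Letting y → 0 gives -2/(2√12) = -√(3)/6.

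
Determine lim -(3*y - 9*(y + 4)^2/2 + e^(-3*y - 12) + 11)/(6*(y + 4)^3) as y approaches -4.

3/4

Direct substitution gives 0/0.
Apply L'Hôpital: lim (-9*y - 3*e^(-3*y - 12) - 33)/(-18*(y + 4)^2), still 0/0.
Apply L'Hôpital: lim (9*e^(-3*y - 12) - 9)/(-36*y - 144), still 0/0.
After 3 applications of L'Hôpital's rule the quotient is (-27*e^(-3*y - 12))/(-36); substituting y = -4 gives 3/4.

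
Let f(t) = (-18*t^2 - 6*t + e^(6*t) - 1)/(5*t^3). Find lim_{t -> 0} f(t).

Direct substitution gives 0/0.
Apply L'Hôpital: lim (-36*t + 6*e^(6*t) - 6)/(15*t^2), still 0/0.
Apply L'Hôpital: lim (36*e^(6*t) - 36)/(30*t), still 0/0.
After 3 applications of L'Hôpital's rule the quotient is (216*e^(6*t))/(30); substituting t = 0 gives 36/5.

36/5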